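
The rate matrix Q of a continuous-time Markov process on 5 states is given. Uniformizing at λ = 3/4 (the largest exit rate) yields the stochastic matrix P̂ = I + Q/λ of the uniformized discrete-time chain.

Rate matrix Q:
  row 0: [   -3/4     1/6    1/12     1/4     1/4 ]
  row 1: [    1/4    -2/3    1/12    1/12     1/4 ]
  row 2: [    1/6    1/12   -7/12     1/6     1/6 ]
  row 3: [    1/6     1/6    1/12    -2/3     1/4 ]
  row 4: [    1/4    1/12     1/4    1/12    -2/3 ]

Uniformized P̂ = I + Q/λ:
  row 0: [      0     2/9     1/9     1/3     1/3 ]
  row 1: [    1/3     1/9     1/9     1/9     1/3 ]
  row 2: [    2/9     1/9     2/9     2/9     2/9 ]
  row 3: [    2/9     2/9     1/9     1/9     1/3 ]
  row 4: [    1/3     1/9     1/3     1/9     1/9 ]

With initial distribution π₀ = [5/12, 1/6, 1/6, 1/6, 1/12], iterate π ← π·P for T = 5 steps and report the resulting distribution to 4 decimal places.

π = [0.2189, 0.1556, 0.1889, 0.1811, 0.2556]

t=0: π = [0.4167, 0.1667, 0.1667, 0.1667, 0.0833]
t=1: π = [0.1574, 0.1759, 0.1481, 0.2222, 0.2963]
t=2: π = [0.2397, 0.1533, 0.1934, 0.1626, 0.2510]
t=3: π = [0.2139, 0.1558, 0.1884, 0.1859, 0.2561]
t=4: π = [0.2205, 0.1555, 0.1889, 0.1796, 0.2555]
t=5: π = [0.2189, 0.1556, 0.1889, 0.1811, 0.2556]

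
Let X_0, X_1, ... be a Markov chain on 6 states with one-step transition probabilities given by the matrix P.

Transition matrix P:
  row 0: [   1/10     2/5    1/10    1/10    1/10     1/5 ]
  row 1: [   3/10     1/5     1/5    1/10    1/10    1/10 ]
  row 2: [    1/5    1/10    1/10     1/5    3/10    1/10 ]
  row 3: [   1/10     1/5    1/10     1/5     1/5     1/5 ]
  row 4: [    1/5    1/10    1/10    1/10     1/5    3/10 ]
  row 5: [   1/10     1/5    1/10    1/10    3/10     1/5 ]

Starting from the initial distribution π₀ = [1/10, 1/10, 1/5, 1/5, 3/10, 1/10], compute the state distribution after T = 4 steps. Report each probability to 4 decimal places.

t=0: π = [0.1000, 0.1000, 0.2000, 0.2000, 0.3000, 0.1000]
t=1: π = [0.1700, 0.1700, 0.1100, 0.1400, 0.2100, 0.2000]
t=2: π = [0.1660, 0.2020, 0.1170, 0.1250, 0.1970, 0.1930]
t=3: π = [0.1718, 0.2018, 0.1202, 0.1242, 0.1942, 0.1878]
t=4: π = [0.1718, 0.2029, 0.1202, 0.1244, 0.1934, 0.1872]

π = [0.1718, 0.2029, 0.1202, 0.1244, 0.1934, 0.1872]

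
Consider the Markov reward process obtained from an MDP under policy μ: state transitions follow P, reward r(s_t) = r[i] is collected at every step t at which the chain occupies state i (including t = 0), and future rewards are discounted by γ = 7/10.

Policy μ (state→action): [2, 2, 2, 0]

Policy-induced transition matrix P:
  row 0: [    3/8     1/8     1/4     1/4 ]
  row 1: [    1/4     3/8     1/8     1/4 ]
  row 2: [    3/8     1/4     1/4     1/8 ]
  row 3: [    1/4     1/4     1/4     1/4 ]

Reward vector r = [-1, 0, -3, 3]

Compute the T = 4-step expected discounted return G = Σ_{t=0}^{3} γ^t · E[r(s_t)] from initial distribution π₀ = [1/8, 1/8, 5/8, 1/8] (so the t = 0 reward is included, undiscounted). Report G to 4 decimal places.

G = -2.2583

t=0: π = [0.1250, 0.1250, 0.6250, 0.1250], E[r] = -1.6250, γ^t·E[r] = -1.625000, running G = -1.625000
t=1: π = [0.3438, 0.2500, 0.2344, 0.1719], E[r] = -0.5313, γ^t·E[r] = -0.371875, running G = -1.996875
t=2: π = [0.3223, 0.2383, 0.2188, 0.2207], E[r] = -0.3164, γ^t·E[r] = -0.155039, running G = -2.151914
t=3: π = [0.3176, 0.2395, 0.2202, 0.2227], E[r] = -0.3103, γ^t·E[r] = -0.106434, running G = -2.258348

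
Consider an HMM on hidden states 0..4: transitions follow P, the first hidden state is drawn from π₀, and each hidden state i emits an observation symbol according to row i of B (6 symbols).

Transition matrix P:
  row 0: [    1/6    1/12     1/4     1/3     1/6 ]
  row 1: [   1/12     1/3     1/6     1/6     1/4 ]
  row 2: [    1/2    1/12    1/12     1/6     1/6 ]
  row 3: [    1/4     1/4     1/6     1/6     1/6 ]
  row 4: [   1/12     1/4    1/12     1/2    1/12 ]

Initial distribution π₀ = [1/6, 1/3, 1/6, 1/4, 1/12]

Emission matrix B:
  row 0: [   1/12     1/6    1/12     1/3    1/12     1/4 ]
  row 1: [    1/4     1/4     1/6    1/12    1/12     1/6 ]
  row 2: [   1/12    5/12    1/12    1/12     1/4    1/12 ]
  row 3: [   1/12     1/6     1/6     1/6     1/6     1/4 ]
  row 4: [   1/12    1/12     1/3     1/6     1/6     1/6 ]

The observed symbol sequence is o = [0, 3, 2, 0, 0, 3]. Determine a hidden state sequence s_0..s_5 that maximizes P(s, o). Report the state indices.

t=0: δ = [1.389e-02, 8.333e-02, 1.389e-02, 2.083e-02, 6.944e-03]  (obs o_0=0)
t=1: δ = [2.315e-03, 2.315e-03, 1.157e-03, 2.315e-03, 3.472e-03]  ψ = [1, 1, 1, 1, 1]  (obs o_1=3)
t=2: δ = [4.823e-05, 1.447e-04, 4.823e-05, 2.894e-04, 1.929e-04]  ψ = [2, 4, 0, 4, 1]  (obs o_2=2)
t=3: δ = [6.028e-06, 1.808e-05, 4.019e-06, 8.038e-06, 4.019e-06]  ψ = [3, 3, 3, 4, 3]  (obs o_3=0)
t=4: δ = [1.674e-07, 1.507e-06, 2.512e-07, 2.512e-07, 3.768e-07]  ψ = [2, 1, 1, 1, 1]  (obs o_4=0)
t=5: δ = [4.186e-08, 4.186e-08, 2.093e-08, 4.186e-08, 6.279e-08]  ψ = [1, 1, 1, 1, 1]  (obs o_5=3)
backtrack: best end state = 4; path = [1, 4, 3, 1, 1, 4]

path = [1, 4, 3, 1, 1, 4]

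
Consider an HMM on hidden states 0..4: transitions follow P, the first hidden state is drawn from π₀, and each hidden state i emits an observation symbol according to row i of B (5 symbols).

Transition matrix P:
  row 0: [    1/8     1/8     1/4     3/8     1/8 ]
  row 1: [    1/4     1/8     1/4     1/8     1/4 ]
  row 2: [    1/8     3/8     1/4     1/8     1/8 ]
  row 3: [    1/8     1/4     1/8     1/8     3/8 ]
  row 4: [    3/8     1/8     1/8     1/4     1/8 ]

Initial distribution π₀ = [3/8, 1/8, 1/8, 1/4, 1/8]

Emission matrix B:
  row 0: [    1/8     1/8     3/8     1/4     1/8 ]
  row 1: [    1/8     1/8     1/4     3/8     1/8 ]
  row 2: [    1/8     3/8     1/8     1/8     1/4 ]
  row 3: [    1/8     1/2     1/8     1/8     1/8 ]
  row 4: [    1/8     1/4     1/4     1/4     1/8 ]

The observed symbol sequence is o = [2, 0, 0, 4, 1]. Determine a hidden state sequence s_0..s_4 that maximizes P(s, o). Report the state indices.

t=0: δ = [1.406e-01, 3.125e-02, 1.562e-02, 3.125e-02, 3.125e-02]  (obs o_0=2)
t=1: δ = [2.197e-03, 2.197e-03, 4.395e-03, 6.592e-03, 2.197e-03]  ψ = [0, 0, 0, 0, 0]  (obs o_1=0)
t=2: δ = [1.030e-04, 2.060e-04, 1.373e-04, 1.030e-04, 3.090e-04]  ψ = [3, 2, 2, 0, 3]  (obs o_2=0)
t=3: δ = [1.448e-05, 6.437e-06, 1.287e-05, 9.656e-06, 6.437e-06]  ψ = [4, 2, 1, 4, 1]  (obs o_3=4)
t=4: δ = [3.017e-07, 6.035e-07, 1.358e-06, 2.716e-06, 9.052e-07]  ψ = [4, 2, 0, 0, 3]  (obs o_4=1)
backtrack: best end state = 3; path = [0, 3, 4, 0, 3]

path = [0, 3, 4, 0, 3]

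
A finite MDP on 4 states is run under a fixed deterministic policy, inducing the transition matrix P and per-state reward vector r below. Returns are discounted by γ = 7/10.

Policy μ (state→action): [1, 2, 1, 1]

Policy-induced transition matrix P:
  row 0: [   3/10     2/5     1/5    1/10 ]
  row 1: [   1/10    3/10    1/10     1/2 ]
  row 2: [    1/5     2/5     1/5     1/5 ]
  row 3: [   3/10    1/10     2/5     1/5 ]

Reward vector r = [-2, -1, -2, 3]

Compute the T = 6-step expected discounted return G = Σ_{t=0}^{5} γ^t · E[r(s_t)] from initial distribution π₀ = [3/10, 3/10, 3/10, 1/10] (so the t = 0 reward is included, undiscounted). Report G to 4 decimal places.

t=0: π = [0.3000, 0.3000, 0.3000, 0.1000], E[r] = -1.2000, γ^t·E[r] = -1.200000, running G = -1.200000
t=1: π = [0.2100, 0.3400, 0.1900, 0.2600], E[r] = -0.3600, γ^t·E[r] = -0.252000, running G = -1.452000
t=2: π = [0.2130, 0.2880, 0.2180, 0.2810], E[r] = -0.3070, γ^t·E[r] = -0.150430, running G = -1.602430
t=3: π = [0.2206, 0.2869, 0.2274, 0.2651], E[r] = -0.3876, γ^t·E[r] = -0.132947, running G = -1.735377
t=4: π = [0.2199, 0.2918, 0.2243, 0.2640], E[r] = -0.3882, γ^t·E[r] = -0.093200, running G = -1.828576
t=5: π = [0.2192, 0.2916, 0.2236, 0.2655], E[r] = -0.3807, γ^t·E[r] = -0.063976, running G = -1.892552

G = -1.8926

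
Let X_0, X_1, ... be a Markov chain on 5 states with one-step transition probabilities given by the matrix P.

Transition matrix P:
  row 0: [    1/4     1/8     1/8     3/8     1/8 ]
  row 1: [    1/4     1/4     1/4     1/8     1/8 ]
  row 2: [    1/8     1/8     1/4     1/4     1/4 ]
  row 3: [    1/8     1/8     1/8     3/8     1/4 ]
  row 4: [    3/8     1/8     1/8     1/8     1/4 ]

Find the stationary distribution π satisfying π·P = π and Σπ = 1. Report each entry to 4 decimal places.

Balance equations π_j = Σ_i π_i·P[i][j]:
  π_0 = 1/4·π_0 + 1/4·π_1 + 1/8·π_2 + 1/8·π_3 + 3/8·π_4
  π_1 = 1/8·π_0 + 1/4·π_1 + 1/8·π_2 + 1/8·π_3 + 1/8·π_4
  π_2 = 1/8·π_0 + 1/4·π_1 + 1/4·π_2 + 1/8·π_3 + 1/8·π_4
  π_3 = 3/8·π_0 + 1/8·π_1 + 1/4·π_2 + 3/8·π_3 + 1/8·π_4
  normalize: π_0 + π_1 + π_2 + π_3 + π_4 = 1
Solving the linear system gives exactly π = [45/203, 1/7, 8/49, 761/2842, 83/406].

π = [0.2217, 0.1429, 0.1633, 0.2678, 0.2044]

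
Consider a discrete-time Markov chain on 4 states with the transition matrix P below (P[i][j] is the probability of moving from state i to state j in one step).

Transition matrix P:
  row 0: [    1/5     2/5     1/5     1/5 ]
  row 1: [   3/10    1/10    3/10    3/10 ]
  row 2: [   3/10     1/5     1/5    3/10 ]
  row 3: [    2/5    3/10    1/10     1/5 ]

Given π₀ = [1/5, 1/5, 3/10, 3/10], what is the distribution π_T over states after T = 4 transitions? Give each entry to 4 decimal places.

π = [0.2951, 0.2579, 0.2011, 0.2459]

t=0: π = [0.2000, 0.2000, 0.3000, 0.3000]
t=1: π = [0.3100, 0.2500, 0.1900, 0.2500]
t=2: π = [0.2940, 0.2620, 0.2000, 0.2440]
t=3: π = [0.2950, 0.2570, 0.2018, 0.2462]
t=4: π = [0.2951, 0.2579, 0.2011, 0.2459]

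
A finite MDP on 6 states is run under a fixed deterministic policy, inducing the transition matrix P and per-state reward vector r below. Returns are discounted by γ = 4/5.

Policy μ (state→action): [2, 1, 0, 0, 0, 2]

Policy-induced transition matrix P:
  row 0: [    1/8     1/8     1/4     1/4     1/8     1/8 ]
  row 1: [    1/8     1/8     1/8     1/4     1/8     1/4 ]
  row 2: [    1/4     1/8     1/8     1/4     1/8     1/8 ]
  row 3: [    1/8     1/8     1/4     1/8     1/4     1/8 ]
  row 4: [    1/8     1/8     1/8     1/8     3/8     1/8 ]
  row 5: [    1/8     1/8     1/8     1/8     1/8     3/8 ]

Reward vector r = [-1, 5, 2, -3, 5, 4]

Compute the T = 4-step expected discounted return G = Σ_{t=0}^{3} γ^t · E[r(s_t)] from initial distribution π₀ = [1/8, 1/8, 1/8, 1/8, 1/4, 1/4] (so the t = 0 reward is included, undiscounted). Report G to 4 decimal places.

G = 6.6386

t=0: π = [0.1250, 0.1250, 0.1250, 0.1250, 0.2500, 0.2500], E[r] = 2.6250, γ^t·E[r] = 2.625000, running G = 2.625000
t=1: π = [0.1406, 0.1250, 0.1563, 0.1719, 0.2031, 0.2031], E[r] = 2.1094, γ^t·E[r] = 1.687500, running G = 4.312500
t=2: π = [0.1445, 0.1250, 0.1641, 0.1777, 0.1973, 0.1914], E[r] = 2.0273, γ^t·E[r] = 1.297500, running G = 5.610000
t=3: π = [0.1455, 0.1250, 0.1653, 0.1792, 0.1965, 0.1885], E[r] = 2.0090, γ^t·E[r] = 1.028625, running G = 6.638625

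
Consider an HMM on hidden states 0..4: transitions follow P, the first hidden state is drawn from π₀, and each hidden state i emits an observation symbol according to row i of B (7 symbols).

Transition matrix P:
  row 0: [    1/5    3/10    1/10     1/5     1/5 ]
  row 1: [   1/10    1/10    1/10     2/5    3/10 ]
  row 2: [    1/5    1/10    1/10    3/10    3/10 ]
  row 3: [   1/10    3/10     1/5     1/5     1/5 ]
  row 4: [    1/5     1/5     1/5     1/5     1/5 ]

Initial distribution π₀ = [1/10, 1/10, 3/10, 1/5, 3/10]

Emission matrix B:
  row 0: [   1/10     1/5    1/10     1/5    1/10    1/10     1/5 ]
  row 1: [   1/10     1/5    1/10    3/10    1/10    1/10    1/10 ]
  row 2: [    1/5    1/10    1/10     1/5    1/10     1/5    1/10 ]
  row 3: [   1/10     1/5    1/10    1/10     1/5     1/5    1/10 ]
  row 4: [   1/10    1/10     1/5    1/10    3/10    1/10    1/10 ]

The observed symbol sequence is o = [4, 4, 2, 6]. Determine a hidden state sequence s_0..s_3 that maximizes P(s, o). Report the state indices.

path = [4, 4, 4, 0]

t=0: δ = [1.000e-02, 1.000e-02, 3.000e-02, 4.000e-02, 9.000e-02]  (obs o_0=4)
t=1: δ = [1.800e-03, 1.800e-03, 1.800e-03, 3.600e-03, 5.400e-03]  ψ = [4, 4, 4, 4, 4]  (obs o_1=4)
t=2: δ = [1.080e-04, 1.080e-04, 1.080e-04, 1.080e-04, 2.160e-04]  ψ = [4, 3, 4, 4, 4]  (obs o_2=2)
t=3: δ = [8.640e-06, 4.320e-06, 4.320e-06, 4.320e-06, 4.320e-06]  ψ = [4, 4, 4, 1, 4]  (obs o_3=6)
backtrack: best end state = 0; path = [4, 4, 4, 0]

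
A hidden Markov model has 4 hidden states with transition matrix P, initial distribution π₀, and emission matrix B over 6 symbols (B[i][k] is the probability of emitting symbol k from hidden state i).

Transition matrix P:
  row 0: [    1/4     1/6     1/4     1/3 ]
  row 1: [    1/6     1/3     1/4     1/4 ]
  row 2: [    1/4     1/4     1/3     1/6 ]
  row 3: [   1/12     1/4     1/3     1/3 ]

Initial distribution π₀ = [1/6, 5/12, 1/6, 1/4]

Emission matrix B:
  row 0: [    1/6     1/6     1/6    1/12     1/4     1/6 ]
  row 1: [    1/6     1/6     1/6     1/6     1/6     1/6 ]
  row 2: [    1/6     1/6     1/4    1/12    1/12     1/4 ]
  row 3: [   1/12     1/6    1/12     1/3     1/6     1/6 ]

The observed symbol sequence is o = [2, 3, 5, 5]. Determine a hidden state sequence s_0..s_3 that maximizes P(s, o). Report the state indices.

path = [1, 3, 2, 2]

t=0: δ = [2.778e-02, 6.944e-02, 4.167e-02, 2.083e-02]  (obs o_0=2)
t=1: δ = [9.645e-04, 3.858e-03, 1.447e-03, 5.787e-03]  ψ = [1, 1, 1, 1]  (obs o_1=3)
t=2: δ = [1.072e-04, 2.411e-04, 4.823e-04, 3.215e-04]  ψ = [1, 3, 3, 3]  (obs o_2=5)
t=3: δ = [2.009e-05, 2.009e-05, 4.019e-05, 1.786e-05]  ψ = [2, 2, 2, 3]  (obs o_3=5)
backtrack: best end state = 2; path = [1, 3, 2, 2]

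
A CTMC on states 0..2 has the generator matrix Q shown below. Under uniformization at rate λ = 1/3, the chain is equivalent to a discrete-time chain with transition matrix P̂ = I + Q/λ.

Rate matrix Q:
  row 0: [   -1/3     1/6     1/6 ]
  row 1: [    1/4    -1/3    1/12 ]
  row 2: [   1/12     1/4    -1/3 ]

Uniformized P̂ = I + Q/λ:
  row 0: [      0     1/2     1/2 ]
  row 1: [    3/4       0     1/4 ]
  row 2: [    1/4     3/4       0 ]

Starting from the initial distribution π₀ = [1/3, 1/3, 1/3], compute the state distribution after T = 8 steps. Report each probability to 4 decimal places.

t=0: π = [0.3333, 0.3333, 0.3333]
t=1: π = [0.3333, 0.4167, 0.2500]
t=2: π = [0.3750, 0.3542, 0.2708]
t=3: π = [0.3333, 0.3906, 0.2760]
t=4: π = [0.3620, 0.3737, 0.2643]
t=5: π = [0.3464, 0.3792, 0.2744]
t=6: π = [0.3530, 0.3790, 0.2680]
t=7: π = [0.3512, 0.3775, 0.2713]
t=8: π = [0.3509, 0.3791, 0.2700]

π = [0.3509, 0.3791, 0.2700]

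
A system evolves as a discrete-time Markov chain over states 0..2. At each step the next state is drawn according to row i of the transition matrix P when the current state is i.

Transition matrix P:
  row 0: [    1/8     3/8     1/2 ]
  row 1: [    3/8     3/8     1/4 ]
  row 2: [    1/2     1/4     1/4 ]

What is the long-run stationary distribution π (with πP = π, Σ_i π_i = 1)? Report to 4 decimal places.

Balance equations π_j = Σ_i π_i·P[i][j]:
  π_0 = 1/8·π_0 + 3/8·π_1 + 1/2·π_2
  π_1 = 3/8·π_0 + 3/8·π_1 + 1/4·π_2
  normalize: π_0 + π_1 + π_2 = 1
Solving the linear system gives exactly π = [1/3, 1/3, 1/3].

π = [0.3333, 0.3333, 0.3333]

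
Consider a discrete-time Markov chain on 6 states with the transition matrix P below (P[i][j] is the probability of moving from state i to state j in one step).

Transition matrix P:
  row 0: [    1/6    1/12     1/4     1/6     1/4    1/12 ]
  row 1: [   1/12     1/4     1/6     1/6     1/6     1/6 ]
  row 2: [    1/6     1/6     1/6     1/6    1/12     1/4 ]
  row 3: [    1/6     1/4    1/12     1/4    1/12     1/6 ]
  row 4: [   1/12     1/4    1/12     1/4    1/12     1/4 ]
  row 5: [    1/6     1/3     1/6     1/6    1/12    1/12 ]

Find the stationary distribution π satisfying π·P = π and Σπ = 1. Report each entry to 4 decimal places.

π = [0.1372, 0.2282, 0.1516, 0.1932, 0.1252, 0.1646]

Balance equations π_j = Σ_i π_i·P[i][j]:
  π_0 = 1/6·π_0 + 1/12·π_1 + 1/6·π_2 + 1/6·π_3 + 1/12·π_4 + 1/6·π_5
  π_1 = 1/12·π_0 + 1/4·π_1 + 1/6·π_2 + 1/4·π_3 + 1/4·π_4 + 1/3·π_5
  π_2 = 1/4·π_0 + 1/6·π_1 + 1/6·π_2 + 1/12·π_3 + 1/12·π_4 + 1/6·π_5
  π_3 = 1/6·π_0 + 1/6·π_1 + 1/6·π_2 + 1/4·π_3 + 1/4·π_4 + 1/6·π_5
  π_4 = 1/4·π_0 + 1/6·π_1 + 1/12·π_2 + 1/12·π_3 + 1/12·π_4 + 1/12·π_5
  normalize: π_0 + π_1 + π_2 + π_3 + π_4 + π_5 = 1
Solving the linear system gives exactly π = [2414/17593, 55/241, 5333/35186, 3399/17593, 2203/17593, 5791/35186].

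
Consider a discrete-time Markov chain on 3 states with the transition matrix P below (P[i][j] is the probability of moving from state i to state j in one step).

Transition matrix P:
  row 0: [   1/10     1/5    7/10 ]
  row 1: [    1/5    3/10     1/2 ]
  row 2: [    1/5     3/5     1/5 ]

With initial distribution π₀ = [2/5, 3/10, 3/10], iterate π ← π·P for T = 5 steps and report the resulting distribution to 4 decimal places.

π = [0.1818, 0.4048, 0.4134]

t=0: π = [0.4000, 0.3000, 0.3000]
t=1: π = [0.1600, 0.3500, 0.4900]
t=2: π = [0.1840, 0.4310, 0.3850]
t=3: π = [0.1816, 0.3971, 0.4213]
t=4: π = [0.1818, 0.4082, 0.4099]
t=5: π = [0.1818, 0.4048, 0.4134]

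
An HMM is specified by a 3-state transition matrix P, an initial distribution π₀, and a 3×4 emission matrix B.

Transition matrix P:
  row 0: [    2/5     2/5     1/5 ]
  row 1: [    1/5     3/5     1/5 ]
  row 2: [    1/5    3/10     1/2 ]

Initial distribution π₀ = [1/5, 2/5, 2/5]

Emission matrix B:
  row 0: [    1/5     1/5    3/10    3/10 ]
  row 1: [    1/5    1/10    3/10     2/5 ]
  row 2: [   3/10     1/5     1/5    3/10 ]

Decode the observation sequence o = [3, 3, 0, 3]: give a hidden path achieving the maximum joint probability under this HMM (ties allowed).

t=0: δ = [6.000e-02, 1.600e-01, 1.200e-01]  (obs o_0=3)
t=1: δ = [9.600e-03, 3.840e-02, 1.800e-02]  ψ = [1, 1, 2]  (obs o_1=3)
t=2: δ = [1.536e-03, 4.608e-03, 2.700e-03]  ψ = [1, 1, 2]  (obs o_2=0)
t=3: δ = [2.765e-04, 1.106e-03, 4.050e-04]  ψ = [1, 1, 2]  (obs o_3=3)
backtrack: best end state = 1; path = [1, 1, 1, 1]

path = [1, 1, 1, 1]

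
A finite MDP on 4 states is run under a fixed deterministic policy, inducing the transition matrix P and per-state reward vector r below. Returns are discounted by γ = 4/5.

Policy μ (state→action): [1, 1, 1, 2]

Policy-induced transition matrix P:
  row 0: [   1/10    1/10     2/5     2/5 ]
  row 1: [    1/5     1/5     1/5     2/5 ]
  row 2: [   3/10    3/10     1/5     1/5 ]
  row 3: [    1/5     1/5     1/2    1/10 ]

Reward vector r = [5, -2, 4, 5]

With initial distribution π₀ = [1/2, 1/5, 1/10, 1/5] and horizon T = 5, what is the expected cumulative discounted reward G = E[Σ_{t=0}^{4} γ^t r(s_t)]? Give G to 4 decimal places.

G = 11.2778

t=0: π = [0.5000, 0.2000, 0.1000, 0.2000], E[r] = 3.5000, γ^t·E[r] = 3.500000, running G = 3.500000
t=1: π = [0.1600, 0.1600, 0.3600, 0.3200], E[r] = 3.5200, γ^t·E[r] = 2.816000, running G = 6.316000
t=2: π = [0.2200, 0.2200, 0.3280, 0.2320], E[r] = 3.1320, γ^t·E[r] = 2.004480, running G = 8.320480
t=3: π = [0.2108, 0.2108, 0.3136, 0.2648], E[r] = 3.2108, γ^t·E[r] = 1.643930, running G = 9.964410
t=4: π = [0.2103, 0.2103, 0.3216, 0.2578], E[r] = 3.2064, γ^t·E[r] = 1.313358, running G = 11.277767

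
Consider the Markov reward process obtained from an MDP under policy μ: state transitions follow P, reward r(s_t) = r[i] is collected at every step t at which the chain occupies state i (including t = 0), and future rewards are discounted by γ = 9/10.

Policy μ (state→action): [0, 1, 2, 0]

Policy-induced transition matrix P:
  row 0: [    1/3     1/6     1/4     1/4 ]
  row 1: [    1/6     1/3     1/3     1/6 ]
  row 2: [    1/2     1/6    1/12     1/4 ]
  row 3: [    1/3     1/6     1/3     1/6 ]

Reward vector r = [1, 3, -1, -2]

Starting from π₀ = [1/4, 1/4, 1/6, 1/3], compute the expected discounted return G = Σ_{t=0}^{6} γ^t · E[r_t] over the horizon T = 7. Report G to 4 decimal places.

G = 1.3012

t=0: π = [0.2500, 0.2500, 0.1667, 0.3333], E[r] = 0.1667, γ^t·E[r] = 0.166667, running G = 0.166667
t=1: π = [0.3194, 0.2083, 0.2708, 0.2014], E[r] = 0.2708, γ^t·E[r] = 0.243750, running G = 0.410417
t=2: π = [0.3438, 0.2014, 0.2390, 0.2159], E[r] = 0.2772, γ^t·E[r] = 0.224531, running G = 0.634948
t=3: π = [0.3396, 0.2002, 0.2449, 0.2152], E[r] = 0.2649, γ^t·E[r] = 0.193113, running G = 0.828061
t=4: π = [0.3408, 0.2000, 0.2438, 0.2154], E[r] = 0.2663, γ^t·E[r] = 0.174749, running G = 1.002810
t=5: π = [0.3406, 0.2000, 0.2440, 0.2154], E[r] = 0.2659, γ^t·E[r] = 0.157010, running G = 1.159819
t=6: π = [0.3407, 0.2000, 0.2440, 0.2154], E[r] = 0.2659, γ^t·E[r] = 0.141335, running G = 1.301154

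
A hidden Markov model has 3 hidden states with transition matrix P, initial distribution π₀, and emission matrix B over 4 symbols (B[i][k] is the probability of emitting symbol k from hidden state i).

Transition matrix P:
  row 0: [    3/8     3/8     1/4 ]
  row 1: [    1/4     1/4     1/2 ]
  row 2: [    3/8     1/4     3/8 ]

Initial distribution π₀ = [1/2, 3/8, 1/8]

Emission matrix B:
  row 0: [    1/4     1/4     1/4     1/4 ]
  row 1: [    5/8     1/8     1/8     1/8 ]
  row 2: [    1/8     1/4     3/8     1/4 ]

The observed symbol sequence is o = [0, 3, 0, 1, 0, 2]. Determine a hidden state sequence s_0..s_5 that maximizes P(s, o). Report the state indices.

path = [1, 2, 1, 2, 1, 2]

t=0: δ = [1.250e-01, 2.344e-01, 1.562e-02]  (obs o_0=0)
t=1: δ = [1.465e-02, 7.324e-03, 2.930e-02]  ψ = [1, 1, 1]  (obs o_1=3)
t=2: δ = [2.747e-03, 4.578e-03, 1.373e-03]  ψ = [2, 2, 2]  (obs o_2=0)
t=3: δ = [2.861e-04, 1.431e-04, 5.722e-04]  ψ = [1, 1, 1]  (obs o_3=1)
t=4: δ = [5.364e-05, 8.941e-05, 2.682e-05]  ψ = [2, 2, 2]  (obs o_4=0)
t=5: δ = [5.588e-06, 2.794e-06, 1.676e-05]  ψ = [1, 1, 1]  (obs o_5=2)
backtrack: best end state = 2; path = [1, 2, 1, 2, 1, 2]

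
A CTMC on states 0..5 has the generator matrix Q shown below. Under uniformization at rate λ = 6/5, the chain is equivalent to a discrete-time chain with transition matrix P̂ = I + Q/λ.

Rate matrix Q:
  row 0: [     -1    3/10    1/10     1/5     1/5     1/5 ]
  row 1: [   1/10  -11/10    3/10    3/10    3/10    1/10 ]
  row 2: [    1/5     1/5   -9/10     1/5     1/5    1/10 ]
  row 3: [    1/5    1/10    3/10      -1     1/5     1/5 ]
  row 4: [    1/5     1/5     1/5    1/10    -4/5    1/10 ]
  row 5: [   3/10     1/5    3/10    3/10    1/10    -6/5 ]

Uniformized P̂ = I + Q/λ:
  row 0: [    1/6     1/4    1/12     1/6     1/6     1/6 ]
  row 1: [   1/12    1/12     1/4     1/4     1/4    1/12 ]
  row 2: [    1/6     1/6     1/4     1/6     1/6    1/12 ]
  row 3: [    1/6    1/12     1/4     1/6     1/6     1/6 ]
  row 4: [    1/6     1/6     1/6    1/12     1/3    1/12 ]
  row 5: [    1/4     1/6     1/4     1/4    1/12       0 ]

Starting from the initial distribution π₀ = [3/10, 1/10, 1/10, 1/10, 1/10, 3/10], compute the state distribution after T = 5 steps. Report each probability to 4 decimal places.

π = [0.1625, 0.1532, 0.2059, 0.1709, 0.2050, 0.1026]

t=0: π = [0.3000, 0.1000, 0.1000, 0.1000, 0.1000, 0.3000]
t=1: π = [0.1833, 0.1750, 0.1917, 0.1917, 0.1667, 0.0917]
t=2: π = [0.1597, 0.1514, 0.2056, 0.1750, 0.2014, 0.1069]
t=3: π = [0.1630, 0.1528, 0.2066, 0.1714, 0.2039, 0.1023]
t=4: π = [0.1625, 0.1532, 0.2058, 0.1709, 0.2049, 0.1027]
t=5: π = [0.1625, 0.1532, 0.2059, 0.1709, 0.2050, 0.1026]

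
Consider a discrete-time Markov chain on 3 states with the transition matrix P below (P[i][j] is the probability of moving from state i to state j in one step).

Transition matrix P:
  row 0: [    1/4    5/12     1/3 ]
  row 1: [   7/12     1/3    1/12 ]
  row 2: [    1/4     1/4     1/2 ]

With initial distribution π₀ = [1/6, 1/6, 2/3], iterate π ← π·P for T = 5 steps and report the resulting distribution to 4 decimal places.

π = [0.3625, 0.3384, 0.2990]

t=0: π = [0.1667, 0.1667, 0.6667]
t=1: π = [0.3056, 0.2917, 0.4028]
t=2: π = [0.3472, 0.3252, 0.3275]
t=3: π = [0.3584, 0.3350, 0.3066]
t=4: π = [0.3617, 0.3376, 0.3007]
t=5: π = [0.3625, 0.3384, 0.2990]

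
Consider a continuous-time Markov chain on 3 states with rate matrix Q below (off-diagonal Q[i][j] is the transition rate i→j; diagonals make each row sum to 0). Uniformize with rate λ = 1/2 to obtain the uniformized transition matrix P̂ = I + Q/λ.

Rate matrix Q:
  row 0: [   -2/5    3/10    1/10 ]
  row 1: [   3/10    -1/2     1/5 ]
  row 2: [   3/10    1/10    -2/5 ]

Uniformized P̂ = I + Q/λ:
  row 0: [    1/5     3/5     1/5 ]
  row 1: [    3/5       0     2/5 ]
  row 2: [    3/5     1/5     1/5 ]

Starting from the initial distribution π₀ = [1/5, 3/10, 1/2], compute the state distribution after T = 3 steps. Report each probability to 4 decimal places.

t=0: π = [0.2000, 0.3000, 0.5000]
t=1: π = [0.5200, 0.2200, 0.2600]
t=2: π = [0.3920, 0.3640, 0.2440]
t=3: π = [0.4432, 0.2840, 0.2728]

π = [0.4432, 0.2840, 0.2728]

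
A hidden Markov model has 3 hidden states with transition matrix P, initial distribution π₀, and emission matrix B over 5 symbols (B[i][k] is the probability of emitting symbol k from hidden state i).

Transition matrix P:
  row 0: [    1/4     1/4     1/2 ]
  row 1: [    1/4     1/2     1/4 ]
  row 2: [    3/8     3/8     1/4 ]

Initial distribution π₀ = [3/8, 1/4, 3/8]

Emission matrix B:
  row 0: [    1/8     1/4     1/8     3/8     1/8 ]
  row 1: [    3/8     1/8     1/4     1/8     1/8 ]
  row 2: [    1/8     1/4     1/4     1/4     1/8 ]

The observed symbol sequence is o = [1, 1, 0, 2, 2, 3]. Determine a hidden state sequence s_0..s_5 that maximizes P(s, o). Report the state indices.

path = [0, 2, 1, 1, 1, 0]

t=0: δ = [9.375e-02, 3.125e-02, 9.375e-02]  (obs o_0=1)
t=1: δ = [8.789e-03, 4.395e-03, 1.172e-02]  ψ = [2, 2, 0]  (obs o_1=1)
t=2: δ = [5.493e-04, 1.648e-03, 5.493e-04]  ψ = [2, 2, 0]  (obs o_2=0)
t=3: δ = [5.150e-05, 2.060e-04, 1.030e-04]  ψ = [1, 1, 1]  (obs o_3=2)
t=4: δ = [6.437e-06, 2.575e-05, 1.287e-05]  ψ = [1, 1, 1]  (obs o_4=2)
t=5: δ = [2.414e-06, 1.609e-06, 1.609e-06]  ψ = [1, 1, 1]  (obs o_5=3)
backtrack: best end state = 0; path = [0, 2, 1, 1, 1, 0]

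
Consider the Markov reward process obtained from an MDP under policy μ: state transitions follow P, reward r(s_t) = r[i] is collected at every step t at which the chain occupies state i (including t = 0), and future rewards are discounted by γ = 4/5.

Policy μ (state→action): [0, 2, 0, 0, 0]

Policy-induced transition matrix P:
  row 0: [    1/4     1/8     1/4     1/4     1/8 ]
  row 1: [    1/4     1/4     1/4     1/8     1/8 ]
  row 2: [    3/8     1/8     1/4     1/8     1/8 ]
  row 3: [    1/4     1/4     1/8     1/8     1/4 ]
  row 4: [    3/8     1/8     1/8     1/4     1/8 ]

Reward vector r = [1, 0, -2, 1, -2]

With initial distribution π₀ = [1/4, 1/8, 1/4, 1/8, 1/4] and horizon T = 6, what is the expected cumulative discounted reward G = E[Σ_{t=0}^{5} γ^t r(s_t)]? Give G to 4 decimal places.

t=0: π = [0.2500, 0.1250, 0.2500, 0.1250, 0.2500], E[r] = -0.6250, γ^t·E[r] = -0.625000, running G = -0.625000
t=1: π = [0.3125, 0.1563, 0.2031, 0.1875, 0.1406], E[r] = -0.1875, γ^t·E[r] = -0.150000, running G = -0.775000
t=2: π = [0.2930, 0.1680, 0.2090, 0.1816, 0.1484], E[r] = -0.2402, γ^t·E[r] = -0.153750, running G = -0.928750
t=3: π = [0.2947, 0.1687, 0.2087, 0.1802, 0.1477], E[r] = -0.2380, γ^t·E[r] = -0.121875, running G = -1.050625
t=4: π = [0.2946, 0.1686, 0.2090, 0.1803, 0.1475], E[r] = -0.2382, γ^t·E[r] = -0.097575, running G = -1.148200
t=5: π = [0.2946, 0.1686, 0.2090, 0.1803, 0.1475], E[r] = -0.2383, γ^t·E[r] = -0.078084, running G = -1.226284

G = -1.2263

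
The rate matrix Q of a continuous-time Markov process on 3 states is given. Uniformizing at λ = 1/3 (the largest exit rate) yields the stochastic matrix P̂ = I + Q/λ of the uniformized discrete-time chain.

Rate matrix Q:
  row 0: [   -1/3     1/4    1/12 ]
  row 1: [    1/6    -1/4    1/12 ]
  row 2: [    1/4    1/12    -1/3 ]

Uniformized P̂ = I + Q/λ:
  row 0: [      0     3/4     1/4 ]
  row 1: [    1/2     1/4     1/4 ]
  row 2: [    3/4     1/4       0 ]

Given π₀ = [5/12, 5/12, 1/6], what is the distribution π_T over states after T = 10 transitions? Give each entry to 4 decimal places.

π = [0.3667, 0.4333, 0.2000]

t=0: π = [0.4167, 0.4167, 0.1667]
t=1: π = [0.3333, 0.4583, 0.2083]
t=2: π = [0.3854, 0.4167, 0.1979]
t=3: π = [0.3568, 0.4427, 0.2005]
t=4: π = [0.3717, 0.4284, 0.1999]
t=5: π = [0.3641, 0.4359, 0.2000]
t=6: π = [0.3680, 0.4320, 0.2000]
t=7: π = [0.3660, 0.4340, 0.2000]
t=8: π = [0.3670, 0.4330, 0.2000]
t=9: π = [0.3665, 0.4335, 0.2000]
t=10: π = [0.3667, 0.4333, 0.2000]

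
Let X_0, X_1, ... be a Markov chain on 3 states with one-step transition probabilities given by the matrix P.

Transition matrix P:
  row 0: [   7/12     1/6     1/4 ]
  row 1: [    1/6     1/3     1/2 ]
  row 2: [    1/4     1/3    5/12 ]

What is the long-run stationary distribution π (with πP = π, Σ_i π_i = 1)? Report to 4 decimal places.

π = [0.3404, 0.2766, 0.3830]

Balance equations π_j = Σ_i π_i·P[i][j]:
  π_0 = 7/12·π_0 + 1/6·π_1 + 1/4·π_2
  π_1 = 1/6·π_0 + 1/3·π_1 + 1/3·π_2
  normalize: π_0 + π_1 + π_2 = 1
Solving the linear system gives exactly π = [16/47, 13/47, 18/47].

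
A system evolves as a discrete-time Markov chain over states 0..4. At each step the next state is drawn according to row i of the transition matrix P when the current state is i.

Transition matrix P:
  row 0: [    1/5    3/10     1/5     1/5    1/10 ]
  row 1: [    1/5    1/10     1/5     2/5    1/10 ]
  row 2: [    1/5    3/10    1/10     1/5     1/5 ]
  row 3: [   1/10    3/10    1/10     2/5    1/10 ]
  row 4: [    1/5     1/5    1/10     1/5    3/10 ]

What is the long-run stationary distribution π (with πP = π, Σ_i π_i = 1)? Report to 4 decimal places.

Balance equations π_j = Σ_i π_i·P[i][j]:
  π_0 = 1/5·π_0 + 1/5·π_1 + 1/5·π_2 + 1/10·π_3 + 1/5·π_4
  π_1 = 3/10·π_0 + 1/10·π_1 + 3/10·π_2 + 3/10·π_3 + 1/5·π_4
  π_2 = 1/5·π_0 + 1/5·π_1 + 1/10·π_2 + 1/10·π_3 + 1/10·π_4
  π_3 = 1/5·π_0 + 2/5·π_1 + 1/5·π_2 + 2/5·π_3 + 1/5·π_4
  normalize: π_0 + π_1 + π_2 + π_3 + π_4 = 1
Solving the linear system gives exactly π = [722/4271, 1017/4271, 601/4271, 1322/4271, 609/4271].

π = [0.1690, 0.2381, 0.1407, 0.3095, 0.1426]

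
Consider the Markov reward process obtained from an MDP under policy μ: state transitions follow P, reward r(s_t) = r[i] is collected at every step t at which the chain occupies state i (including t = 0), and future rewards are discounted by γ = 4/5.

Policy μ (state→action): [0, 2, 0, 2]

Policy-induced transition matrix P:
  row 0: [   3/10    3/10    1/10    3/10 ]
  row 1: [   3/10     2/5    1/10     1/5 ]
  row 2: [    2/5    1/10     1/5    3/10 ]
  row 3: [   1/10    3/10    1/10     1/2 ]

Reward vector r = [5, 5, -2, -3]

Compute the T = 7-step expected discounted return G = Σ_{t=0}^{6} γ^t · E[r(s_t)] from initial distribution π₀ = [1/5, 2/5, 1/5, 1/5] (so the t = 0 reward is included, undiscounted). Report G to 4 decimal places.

t=0: π = [0.2000, 0.4000, 0.2000, 0.2000], E[r] = 2.0000, γ^t·E[r] = 2.000000, running G = 2.000000
t=1: π = [0.2800, 0.3000, 0.1200, 0.3000], E[r] = 1.7600, γ^t·E[r] = 1.408000, running G = 3.408000
t=2: π = [0.2520, 0.3060, 0.1120, 0.3300], E[r] = 1.5760, γ^t·E[r] = 1.008640, running G = 4.416640
t=3: π = [0.2452, 0.3082, 0.1112, 0.3354], E[r] = 1.5384, γ^t·E[r] = 0.787661, running G = 5.204301
t=4: π = [0.2440, 0.3086, 0.1111, 0.3363], E[r] = 1.5321, γ^t·E[r] = 0.627540, running G = 5.831841
t=5: π = [0.2439, 0.3086, 0.1111, 0.3364], E[r] = 1.5311, γ^t·E[r] = 0.501699, running G = 6.333540
t=6: π = [0.2438, 0.3086, 0.1111, 0.3364], E[r] = 1.5309, γ^t·E[r] = 0.401316, running G = 6.734856

G = 6.7349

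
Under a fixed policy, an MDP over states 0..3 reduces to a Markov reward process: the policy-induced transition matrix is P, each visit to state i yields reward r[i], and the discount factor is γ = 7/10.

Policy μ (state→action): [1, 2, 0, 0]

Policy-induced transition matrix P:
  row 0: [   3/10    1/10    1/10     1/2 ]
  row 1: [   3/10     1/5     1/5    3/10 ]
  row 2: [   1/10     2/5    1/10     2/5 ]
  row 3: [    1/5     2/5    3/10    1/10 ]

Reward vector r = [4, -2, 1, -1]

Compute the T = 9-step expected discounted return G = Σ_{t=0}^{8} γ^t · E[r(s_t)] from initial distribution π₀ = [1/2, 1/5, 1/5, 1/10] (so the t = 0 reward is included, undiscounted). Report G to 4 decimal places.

t=0: π = [0.5000, 0.2000, 0.2000, 0.1000], E[r] = 1.7000, γ^t·E[r] = 1.700000, running G = 1.700000
t=1: π = [0.2500, 0.2100, 0.1400, 0.4000], E[r] = 0.3200, γ^t·E[r] = 0.224000, running G = 1.924000
t=2: π = [0.2320, 0.2830, 0.2010, 0.2840], E[r] = 0.2790, γ^t·E[r] = 0.136710, running G = 2.060710
t=3: π = [0.2314, 0.2738, 0.1851, 0.3097], E[r] = 0.2534, γ^t·E[r] = 0.086916, running G = 2.147626
t=4: π = [0.2320, 0.2758, 0.1893, 0.3029], E[r] = 0.2629, γ^t·E[r] = 0.063115, running G = 2.210741
t=5: π = [0.2319, 0.2752, 0.1882, 0.3048], E[r] = 0.2603, γ^t·E[r] = 0.043753, running G = 2.254494
t=6: π = [0.2319, 0.2754, 0.1885, 0.3042], E[r] = 0.2610, γ^t·E[r] = 0.030709, running G = 2.285203
t=7: π = [0.2319, 0.2754, 0.1884, 0.3044], E[r] = 0.2608, γ^t·E[r] = 0.021480, running G = 2.306683
t=8: π = [0.2319, 0.2754, 0.1884, 0.3043], E[r] = 0.2609, γ^t·E[r] = 0.015039, running G = 2.321723

G = 2.3217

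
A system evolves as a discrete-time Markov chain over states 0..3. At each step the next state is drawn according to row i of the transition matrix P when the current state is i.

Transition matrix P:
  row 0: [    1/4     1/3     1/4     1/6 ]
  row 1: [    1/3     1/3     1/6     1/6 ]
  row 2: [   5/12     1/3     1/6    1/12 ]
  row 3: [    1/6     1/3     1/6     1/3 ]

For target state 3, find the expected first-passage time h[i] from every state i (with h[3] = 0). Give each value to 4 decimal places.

First-step conditioning: h[3] = 0; for i ≠ 3, h[i] = 1 + Σ_k P[i][k]·h[k].
  h[0] = 1 + 1/4·h[0] + 1/3·h[1] + 1/4·h[2]
  h[1] = 1 + 1/3·h[0] + 1/3·h[1] + 1/6·h[2]
  h[2] = 1 + 5/12·h[0] + 1/3·h[1] + 1/6·h[2]
Solving the 3×3 linear system over states ≠ 3 gives exactly h = [234/35, 93/14, 36/5, 0] (h[3] = 0 is the target).

h = [6.6857, 6.6429, 7.2000, 0.0000]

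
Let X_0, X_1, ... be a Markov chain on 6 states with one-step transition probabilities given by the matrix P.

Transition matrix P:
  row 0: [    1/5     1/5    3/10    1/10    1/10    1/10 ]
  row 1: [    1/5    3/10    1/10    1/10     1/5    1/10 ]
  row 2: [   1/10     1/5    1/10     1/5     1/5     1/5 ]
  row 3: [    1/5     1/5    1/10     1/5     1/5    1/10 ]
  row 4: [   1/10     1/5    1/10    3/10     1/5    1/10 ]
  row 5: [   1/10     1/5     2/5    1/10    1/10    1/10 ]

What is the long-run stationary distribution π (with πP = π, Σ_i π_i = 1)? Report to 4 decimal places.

Balance equations π_j = Σ_i π_i·P[i][j]:
  π_0 = 1/5·π_0 + 1/5·π_1 + 1/10·π_2 + 1/5·π_3 + 1/10·π_4 + 1/10·π_5
  π_1 = 1/5·π_0 + 3/10·π_1 + 1/5·π_2 + 1/5·π_3 + 1/5·π_4 + 1/5·π_5
  π_2 = 3/10·π_0 + 1/10·π_1 + 1/10·π_2 + 1/10·π_3 + 1/10·π_4 + 2/5·π_5
  π_3 = 1/10·π_0 + 1/10·π_1 + 1/5·π_2 + 1/5·π_3 + 3/10·π_4 + 1/10·π_5
  π_4 = 1/10·π_0 + 1/5·π_1 + 1/5·π_2 + 1/5·π_3 + 1/5·π_4 + 1/10·π_5
  normalize: π_0 + π_1 + π_2 + π_3 + π_4 + π_5 = 1
Solving the linear system gives exactly π = [1517/9821, 2/9, 1629/9821, 14846/88389, 1698/9821, 1145/9821].

π = [0.1545, 0.2222, 0.1659, 0.1680, 0.1729, 0.1166]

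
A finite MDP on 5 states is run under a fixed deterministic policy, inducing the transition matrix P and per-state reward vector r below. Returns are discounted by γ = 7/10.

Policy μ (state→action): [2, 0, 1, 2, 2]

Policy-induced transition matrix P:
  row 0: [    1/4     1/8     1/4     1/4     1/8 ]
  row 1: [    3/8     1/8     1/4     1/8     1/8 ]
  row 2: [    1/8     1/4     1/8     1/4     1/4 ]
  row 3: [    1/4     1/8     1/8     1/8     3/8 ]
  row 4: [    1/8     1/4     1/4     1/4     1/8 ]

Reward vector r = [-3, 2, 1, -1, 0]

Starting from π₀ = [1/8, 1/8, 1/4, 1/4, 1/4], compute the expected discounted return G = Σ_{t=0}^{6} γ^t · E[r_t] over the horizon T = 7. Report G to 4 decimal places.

G = -0.7319

t=0: π = [0.1250, 0.1250, 0.2500, 0.2500, 0.2500], E[r] = -0.1250, γ^t·E[r] = -0.125000, running G = -0.125000
t=1: π = [0.2031, 0.1875, 0.1875, 0.2031, 0.2188], E[r] = -0.2500, γ^t·E[r] = -0.175000, running G = -0.300000
t=2: π = [0.2227, 0.1758, 0.2012, 0.2012, 0.1992], E[r] = -0.3164, γ^t·E[r] = -0.155039, running G = -0.455039
t=3: π = [0.2219, 0.1750, 0.1997, 0.2029, 0.2004], E[r] = -0.3188, γ^t·E[r] = -0.109365, running G = -0.564404
t=4: π = [0.2219, 0.1750, 0.1997, 0.2028, 0.2007], E[r] = -0.3186, γ^t·E[r] = -0.076504, running G = -0.640908
t=5: π = [0.2218, 0.1750, 0.1997, 0.2028, 0.2006], E[r] = -0.3185, γ^t·E[r] = -0.053528, running G = -0.694436
t=6: π = [0.2218, 0.1750, 0.1997, 0.2028, 0.2007], E[r] = -0.3185, γ^t·E[r] = -0.037472, running G = -0.731908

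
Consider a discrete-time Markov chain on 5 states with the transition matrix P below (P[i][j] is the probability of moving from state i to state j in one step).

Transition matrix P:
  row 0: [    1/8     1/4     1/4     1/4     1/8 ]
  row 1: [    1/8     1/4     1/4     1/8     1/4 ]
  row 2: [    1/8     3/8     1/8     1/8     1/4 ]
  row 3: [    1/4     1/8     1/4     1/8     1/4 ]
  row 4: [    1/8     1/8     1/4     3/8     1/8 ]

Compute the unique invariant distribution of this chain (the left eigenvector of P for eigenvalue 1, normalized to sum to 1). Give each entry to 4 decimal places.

π = [0.1494, 0.2277, 0.2222, 0.1951, 0.2056]

Balance equations π_j = Σ_i π_i·P[i][j]:
  π_0 = 1/8·π_0 + 1/8·π_1 + 1/8·π_2 + 1/4·π_3 + 1/8·π_4
  π_1 = 1/4·π_0 + 1/4·π_1 + 3/8·π_2 + 1/8·π_3 + 1/8·π_4
  π_2 = 1/4·π_0 + 1/4·π_1 + 1/8·π_2 + 1/4·π_3 + 1/4·π_4
  π_3 = 1/4·π_0 + 1/8·π_1 + 1/8·π_2 + 1/8·π_3 + 3/8·π_4
  normalize: π_0 + π_1 + π_2 + π_3 + π_4 = 1
Solving the linear system gives exactly π = [85/569, 1166/5121, 2/9, 111/569, 117/569].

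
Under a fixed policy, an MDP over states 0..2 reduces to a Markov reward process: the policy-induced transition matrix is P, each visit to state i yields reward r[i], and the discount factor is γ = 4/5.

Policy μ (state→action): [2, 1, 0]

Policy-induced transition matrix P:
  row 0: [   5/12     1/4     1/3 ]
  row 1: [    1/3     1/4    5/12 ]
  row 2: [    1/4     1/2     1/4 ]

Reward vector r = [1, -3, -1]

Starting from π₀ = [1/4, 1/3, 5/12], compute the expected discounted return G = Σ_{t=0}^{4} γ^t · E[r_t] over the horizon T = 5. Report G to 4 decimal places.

G = -3.5831

t=0: π = [0.2500, 0.3333, 0.4167], E[r] = -1.1667, γ^t·E[r] = -1.166667, running G = -1.166667
t=1: π = [0.3194, 0.3542, 0.3264], E[r] = -1.0694, γ^t·E[r] = -0.855556, running G = -2.022222
t=2: π = [0.3328, 0.3316, 0.3356], E[r] = -0.9977, γ^t·E[r] = -0.638519, running G = -2.660741
t=3: π = [0.3331, 0.3339, 0.3330], E[r] = -1.0016, γ^t·E[r] = -0.512840, running G = -3.173580
t=4: π = [0.3333, 0.3332, 0.3334], E[r] = -0.9998, γ^t·E[r] = -0.409524, running G = -3.583105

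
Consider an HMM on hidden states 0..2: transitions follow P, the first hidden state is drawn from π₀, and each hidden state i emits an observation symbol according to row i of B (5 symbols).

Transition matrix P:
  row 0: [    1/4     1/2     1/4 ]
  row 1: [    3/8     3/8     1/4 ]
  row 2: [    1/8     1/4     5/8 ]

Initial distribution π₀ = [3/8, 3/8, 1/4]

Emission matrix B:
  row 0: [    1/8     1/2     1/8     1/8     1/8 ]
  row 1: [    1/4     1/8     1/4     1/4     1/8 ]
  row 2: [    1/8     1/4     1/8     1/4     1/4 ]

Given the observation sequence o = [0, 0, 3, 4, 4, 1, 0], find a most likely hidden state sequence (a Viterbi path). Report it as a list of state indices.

path = [1, 1, 2, 2, 2, 2, 2]

t=0: δ = [4.688e-02, 9.375e-02, 3.125e-02]  (obs o_0=0)
t=1: δ = [4.395e-03, 8.789e-03, 2.930e-03]  ψ = [1, 1, 1]  (obs o_1=0)
t=2: δ = [4.120e-04, 8.240e-04, 5.493e-04]  ψ = [1, 1, 1]  (obs o_2=3)
t=3: δ = [3.862e-05, 3.862e-05, 8.583e-05]  ψ = [1, 1, 2]  (obs o_3=4)
t=4: δ = [1.810e-06, 2.682e-06, 1.341e-05]  ψ = [1, 2, 2]  (obs o_4=4)
t=5: δ = [8.382e-07, 4.191e-07, 2.095e-06]  ψ = [2, 2, 2]  (obs o_5=1)
t=6: δ = [3.274e-08, 1.310e-07, 1.637e-07]  ψ = [2, 2, 2]  (obs o_6=0)
backtrack: best end state = 2; path = [1, 1, 2, 2, 2, 2, 2]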